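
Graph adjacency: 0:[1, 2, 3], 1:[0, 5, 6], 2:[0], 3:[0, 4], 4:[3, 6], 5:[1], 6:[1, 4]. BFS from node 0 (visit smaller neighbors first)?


BFS queue: start with [0]
Visit order: [0, 1, 2, 3, 5, 6, 4]


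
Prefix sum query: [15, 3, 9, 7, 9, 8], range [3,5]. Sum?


Prefix sums: [0, 15, 18, 27, 34, 43, 51]
Sum[3..5] = prefix[6] - prefix[3] = 51 - 27 = 24


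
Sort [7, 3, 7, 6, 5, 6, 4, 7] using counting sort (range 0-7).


Count array: [0, 0, 0, 1, 1, 1, 2, 3]
Reconstruct: [3, 4, 5, 6, 6, 7, 7, 7]


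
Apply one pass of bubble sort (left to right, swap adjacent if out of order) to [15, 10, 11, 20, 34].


After one pass: [10, 11, 15, 20, 34]


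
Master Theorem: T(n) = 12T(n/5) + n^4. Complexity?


a=12, b=5, c=4. log_5(12)=1.544 < c=4. Case 3: O(n^c) = O(n^4)
Complexity: O(n^4)


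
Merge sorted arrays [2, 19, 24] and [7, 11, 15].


Compare heads, take smaller each step.
Merged: [2, 7, 11, 15, 19, 24]


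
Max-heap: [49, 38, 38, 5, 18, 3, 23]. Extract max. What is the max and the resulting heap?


Max = 49
Replace root with last, heapify down
Resulting heap: [38, 23, 38, 5, 18, 3]


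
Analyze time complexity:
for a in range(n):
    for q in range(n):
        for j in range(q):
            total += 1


Per nesting level: O(n) * O(n) * O(n) [triangular over q] = O(n^3)
Complexity: O(n^3)


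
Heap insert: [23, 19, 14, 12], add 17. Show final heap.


Append 17: [23, 19, 14, 12, 17]
Bubble up: no swaps needed
Result: [23, 19, 14, 12, 17]


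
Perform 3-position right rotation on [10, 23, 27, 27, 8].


Right rotate by 3: [27, 27, 8, 10, 23]


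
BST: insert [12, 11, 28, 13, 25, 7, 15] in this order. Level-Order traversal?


Root = 12; build tree by BST insertion.
Level-Order traversal: [12, 11, 28, 7, 13, 25, 15]


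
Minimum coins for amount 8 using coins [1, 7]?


dp[0]=0; dp[i]=1+min(dp[i-c] for c in coins)
...dp[3]=3, dp[4]=4, dp[5]=5, dp[6]=6, dp[7]=1, dp[8]=2
Minimum coins for 8 = 2


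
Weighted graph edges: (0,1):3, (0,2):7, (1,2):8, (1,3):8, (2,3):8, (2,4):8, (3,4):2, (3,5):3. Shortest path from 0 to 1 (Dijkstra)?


Dijkstra from 0:
Distances: {0: 0, 1: 3, 2: 7, 3: 11, 4: 13, 5: 14}
Shortest distance to 1 = 3, path = [0, 1]


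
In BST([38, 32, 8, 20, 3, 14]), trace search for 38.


BST root = 38
Search for 38: compare at each node
Path: [38]


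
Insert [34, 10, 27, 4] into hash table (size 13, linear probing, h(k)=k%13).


Insertions: 34->slot 8; 10->slot 10; 27->slot 1; 4->slot 4
Table: [None, 27, None, None, 4, None, None, None, 34, None, 10, None, None]


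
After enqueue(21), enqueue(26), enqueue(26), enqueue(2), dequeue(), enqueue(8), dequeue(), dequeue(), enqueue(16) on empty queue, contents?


enqueue(21) -> [21]
enqueue(26) -> [21, 26]
enqueue(26) -> [21, 26, 26]
enqueue(2) -> [21, 26, 26, 2]
dequeue() returns 21 -> [26, 26, 2]
enqueue(8) -> [26, 26, 2, 8]
dequeue() returns 26 -> [26, 2, 8]
dequeue() returns 26 -> [2, 8]
enqueue(16) -> [2, 8, 16]
Final queue (front to back): [2, 8, 16]


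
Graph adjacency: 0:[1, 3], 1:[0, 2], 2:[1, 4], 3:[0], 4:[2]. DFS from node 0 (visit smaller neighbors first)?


DFS stack-based: start with [0]
Visit order: [0, 1, 2, 4, 3]


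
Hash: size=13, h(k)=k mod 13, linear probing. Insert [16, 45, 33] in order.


Insertions: 16->slot 3; 45->slot 6; 33->slot 7
Table: [None, None, None, 16, None, None, 45, 33, None, None, None, None, None]


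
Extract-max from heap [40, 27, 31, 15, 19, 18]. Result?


Max = 40
Replace root with last, heapify down
Resulting heap: [31, 27, 18, 15, 19]


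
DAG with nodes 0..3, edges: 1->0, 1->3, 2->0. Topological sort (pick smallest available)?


Kahn's algorithm, process smallest node first
Order: [1, 2, 0, 3]


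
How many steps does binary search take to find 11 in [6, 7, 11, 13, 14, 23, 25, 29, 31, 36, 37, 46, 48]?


Search for 11:
[0,12] mid=6 arr[6]=25
[0,5] mid=2 arr[2]=11
Total: 2 comparisons


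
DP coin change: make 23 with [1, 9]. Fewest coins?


dp[0]=0; dp[i]=1+min(dp[i-c] for c in coins)
...dp[18]=2, dp[19]=3, dp[20]=4, dp[21]=5, dp[22]=6, dp[23]=7
Minimum coins for 23 = 7


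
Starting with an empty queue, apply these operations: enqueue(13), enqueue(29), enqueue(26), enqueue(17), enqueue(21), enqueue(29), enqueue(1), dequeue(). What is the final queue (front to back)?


enqueue(13) -> [13]
enqueue(29) -> [13, 29]
enqueue(26) -> [13, 29, 26]
enqueue(17) -> [13, 29, 26, 17]
enqueue(21) -> [13, 29, 26, 17, 21]
enqueue(29) -> [13, 29, 26, 17, 21, 29]
enqueue(1) -> [13, 29, 26, 17, 21, 29, 1]
dequeue() returns 13 -> [29, 26, 17, 21, 29, 1]
Final queue (front to back): [29, 26, 17, 21, 29, 1]


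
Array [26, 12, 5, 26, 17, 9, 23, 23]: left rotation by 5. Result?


Left rotate by 5: [9, 23, 23, 26, 12, 5, 26, 17]


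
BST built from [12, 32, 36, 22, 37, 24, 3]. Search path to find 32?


BST root = 12
Search for 32: compare at each node
Path: [12, 32]


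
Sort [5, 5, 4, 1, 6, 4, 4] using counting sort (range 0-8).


Count array: [0, 1, 0, 0, 3, 2, 1, 0, 0]
Reconstruct: [1, 4, 4, 4, 5, 5, 6]


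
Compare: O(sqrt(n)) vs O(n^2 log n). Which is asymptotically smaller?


sublinear grows slower than n^2 log n
O(sqrt(n)) is asymptotically smaller; O(n^2 log n) grows faster


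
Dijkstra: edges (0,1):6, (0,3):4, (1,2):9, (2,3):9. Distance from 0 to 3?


Dijkstra from 0:
Distances: {0: 0, 1: 6, 2: 13, 3: 4}
Shortest distance to 3 = 4, path = [0, 3]


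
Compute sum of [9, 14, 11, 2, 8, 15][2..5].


Prefix sums: [0, 9, 23, 34, 36, 44, 59]
Sum[2..5] = prefix[6] - prefix[2] = 59 - 23 = 36


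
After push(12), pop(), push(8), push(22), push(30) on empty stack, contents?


push(12) -> [12]
pop() returns 12 -> []
push(8) -> [8]
push(22) -> [8, 22]
push(30) -> [8, 22, 30]
Final stack (bottom to top): [8, 22, 30]


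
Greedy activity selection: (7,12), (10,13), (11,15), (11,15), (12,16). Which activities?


Greedy: pick earliest-ending, then skip overlaps.
Selected (2 activities): [(7, 12), (12, 16)]


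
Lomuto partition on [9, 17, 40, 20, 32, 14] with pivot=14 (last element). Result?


Elements <= 14 go left of pivot.
Result: [9, 14, 40, 20, 32, 17], pivot at index 1


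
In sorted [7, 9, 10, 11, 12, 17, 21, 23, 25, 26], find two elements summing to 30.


Two pointers: lo=0, hi=9
Found pair: (7, 23) summing to 30


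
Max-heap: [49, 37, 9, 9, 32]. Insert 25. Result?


Append 25: [49, 37, 9, 9, 32, 25]
Bubble up: swap idx 5(25) with idx 2(9)
Result: [49, 37, 25, 9, 32, 9]


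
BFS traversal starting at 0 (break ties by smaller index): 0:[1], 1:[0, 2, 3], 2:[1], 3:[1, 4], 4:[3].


BFS queue: start with [0]
Visit order: [0, 1, 2, 3, 4]


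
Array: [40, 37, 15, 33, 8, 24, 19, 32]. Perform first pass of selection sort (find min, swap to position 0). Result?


After one pass: [8, 37, 15, 33, 40, 24, 19, 32]


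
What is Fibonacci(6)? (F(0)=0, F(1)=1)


F(n)=F(n-1)+F(n-2)
...F(4)=3, F(5)=5, F(6)=8


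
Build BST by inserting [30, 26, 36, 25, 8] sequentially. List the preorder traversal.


Root = 30; build tree by BST insertion.
Preorder traversal: [30, 26, 25, 8, 36]


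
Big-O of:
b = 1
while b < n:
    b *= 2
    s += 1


Per nesting level: O(log n) = O(log n)
Complexity: O(log n)


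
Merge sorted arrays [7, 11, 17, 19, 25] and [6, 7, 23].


Compare heads, take smaller each step.
Merged: [6, 7, 7, 11, 17, 19, 23, 25]


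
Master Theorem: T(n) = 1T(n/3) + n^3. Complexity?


a=1, b=3, c=3. log_3(1)=0 < c=3. Case 3: O(n^c) = O(n^3)
Complexity: O(n^3)


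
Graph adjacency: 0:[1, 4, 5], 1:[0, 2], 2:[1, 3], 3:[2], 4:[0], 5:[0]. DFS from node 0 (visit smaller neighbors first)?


DFS stack-based: start with [0]
Visit order: [0, 1, 2, 3, 4, 5]


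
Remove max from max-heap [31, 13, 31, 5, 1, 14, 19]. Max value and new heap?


Max = 31
Replace root with last, heapify down
Resulting heap: [31, 13, 19, 5, 1, 14]


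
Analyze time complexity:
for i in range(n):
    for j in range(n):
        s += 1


Per nesting level: O(n) * O(n) = O(n^2)
Complexity: O(n^2)


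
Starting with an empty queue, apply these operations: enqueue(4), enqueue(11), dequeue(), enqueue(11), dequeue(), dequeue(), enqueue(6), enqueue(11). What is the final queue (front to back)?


enqueue(4) -> [4]
enqueue(11) -> [4, 11]
dequeue() returns 4 -> [11]
enqueue(11) -> [11, 11]
dequeue() returns 11 -> [11]
dequeue() returns 11 -> []
enqueue(6) -> [6]
enqueue(11) -> [6, 11]
Final queue (front to back): [6, 11]


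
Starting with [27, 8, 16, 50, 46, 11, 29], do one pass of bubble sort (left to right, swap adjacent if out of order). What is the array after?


After one pass: [8, 16, 27, 46, 11, 29, 50]


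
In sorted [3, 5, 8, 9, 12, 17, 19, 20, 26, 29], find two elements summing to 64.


Two pointers: lo=0, hi=9
No pair sums to 64


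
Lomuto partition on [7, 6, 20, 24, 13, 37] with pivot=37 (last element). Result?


Elements <= 37 go left of pivot.
Result: [7, 6, 20, 24, 13, 37], pivot at index 5


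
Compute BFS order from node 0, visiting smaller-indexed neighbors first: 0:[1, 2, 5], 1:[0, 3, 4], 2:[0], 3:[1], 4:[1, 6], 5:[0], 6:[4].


BFS queue: start with [0]
Visit order: [0, 1, 2, 5, 3, 4, 6]


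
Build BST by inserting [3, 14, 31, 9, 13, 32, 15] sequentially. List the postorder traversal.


Root = 3; build tree by BST insertion.
Postorder traversal: [13, 9, 15, 32, 31, 14, 3]


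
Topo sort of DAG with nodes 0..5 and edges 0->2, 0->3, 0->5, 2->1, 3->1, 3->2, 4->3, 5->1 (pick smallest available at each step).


Kahn's algorithm, process smallest node first
Order: [0, 4, 3, 2, 5, 1]


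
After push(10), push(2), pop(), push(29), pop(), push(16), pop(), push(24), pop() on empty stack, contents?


push(10) -> [10]
push(2) -> [10, 2]
pop() returns 2 -> [10]
push(29) -> [10, 29]
pop() returns 29 -> [10]
push(16) -> [10, 16]
pop() returns 16 -> [10]
push(24) -> [10, 24]
pop() returns 24 -> [10]
Final stack (bottom to top): [10]


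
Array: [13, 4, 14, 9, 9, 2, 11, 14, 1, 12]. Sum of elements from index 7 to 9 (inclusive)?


Prefix sums: [0, 13, 17, 31, 40, 49, 51, 62, 76, 77, 89]
Sum[7..9] = prefix[10] - prefix[7] = 89 - 62 = 27


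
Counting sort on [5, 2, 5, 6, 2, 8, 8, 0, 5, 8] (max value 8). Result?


Count array: [1, 0, 2, 0, 0, 3, 1, 0, 3]
Reconstruct: [0, 2, 2, 5, 5, 5, 6, 8, 8, 8]


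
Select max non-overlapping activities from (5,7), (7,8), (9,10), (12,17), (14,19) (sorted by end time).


Greedy: pick earliest-ending, then skip overlaps.
Selected (4 activities): [(5, 7), (7, 8), (9, 10), (12, 17)]


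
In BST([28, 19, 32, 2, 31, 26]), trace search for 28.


BST root = 28
Search for 28: compare at each node
Path: [28]


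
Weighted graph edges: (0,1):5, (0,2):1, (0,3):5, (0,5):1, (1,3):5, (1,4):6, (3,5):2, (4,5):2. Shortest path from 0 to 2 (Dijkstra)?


Dijkstra from 0:
Distances: {0: 0, 1: 5, 2: 1, 3: 3, 4: 3, 5: 1}
Shortest distance to 2 = 1, path = [0, 2]


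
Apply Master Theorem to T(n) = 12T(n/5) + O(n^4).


a=12, b=5, c=4. log_5(12)=1.544 < c=4. Case 3: O(n^c) = O(n^4)
Complexity: O(n^4)


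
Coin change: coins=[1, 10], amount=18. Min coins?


dp[0]=0; dp[i]=1+min(dp[i-c] for c in coins)
...dp[13]=4, dp[14]=5, dp[15]=6, dp[16]=7, dp[17]=8, dp[18]=9
Minimum coins for 18 = 9


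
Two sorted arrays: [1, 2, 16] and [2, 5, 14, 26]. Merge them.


Compare heads, take smaller each step.
Merged: [1, 2, 2, 5, 14, 16, 26]


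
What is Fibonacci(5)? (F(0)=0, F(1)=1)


F(n)=F(n-1)+F(n-2)
...F(3)=2, F(4)=3, F(5)=5


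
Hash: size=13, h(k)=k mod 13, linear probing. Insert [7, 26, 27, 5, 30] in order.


Insertions: 7->slot 7; 26->slot 0; 27->slot 1; 5->slot 5; 30->slot 4
Table: [26, 27, None, None, 30, 5, None, 7, None, None, None, None, None]


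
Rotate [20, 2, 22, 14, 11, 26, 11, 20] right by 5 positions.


Right rotate by 5: [14, 11, 26, 11, 20, 20, 2, 22]


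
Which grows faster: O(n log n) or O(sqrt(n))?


sublinear grows slower than linearithmic
O(sqrt(n)) is asymptotically smaller; O(n log n) grows faster


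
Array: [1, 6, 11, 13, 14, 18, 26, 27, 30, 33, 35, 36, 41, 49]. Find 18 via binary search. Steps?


Search for 18:
[0,13] mid=6 arr[6]=26
[0,5] mid=2 arr[2]=11
[3,5] mid=4 arr[4]=14
[5,5] mid=5 arr[5]=18
Total: 4 comparisons


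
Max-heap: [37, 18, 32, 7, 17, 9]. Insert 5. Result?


Append 5: [37, 18, 32, 7, 17, 9, 5]
Bubble up: no swaps needed
Result: [37, 18, 32, 7, 17, 9, 5]


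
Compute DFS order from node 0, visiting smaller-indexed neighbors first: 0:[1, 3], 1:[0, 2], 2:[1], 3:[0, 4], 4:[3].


DFS stack-based: start with [0]
Visit order: [0, 1, 2, 3, 4]


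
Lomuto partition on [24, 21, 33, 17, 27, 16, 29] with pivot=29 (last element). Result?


Elements <= 29 go left of pivot.
Result: [24, 21, 17, 27, 16, 29, 33], pivot at index 5


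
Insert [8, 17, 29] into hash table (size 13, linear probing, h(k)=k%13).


Insertions: 8->slot 8; 17->slot 4; 29->slot 3
Table: [None, None, None, 29, 17, None, None, None, 8, None, None, None, None]


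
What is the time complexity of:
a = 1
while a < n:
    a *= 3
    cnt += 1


Per nesting level: O(log n) = O(log n)
Complexity: O(log n)


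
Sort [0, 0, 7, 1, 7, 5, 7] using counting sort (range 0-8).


Count array: [2, 1, 0, 0, 0, 1, 0, 3, 0]
Reconstruct: [0, 0, 1, 5, 7, 7, 7]


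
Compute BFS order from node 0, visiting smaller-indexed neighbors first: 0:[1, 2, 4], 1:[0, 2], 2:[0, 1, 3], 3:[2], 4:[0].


BFS queue: start with [0]
Visit order: [0, 1, 2, 4, 3]


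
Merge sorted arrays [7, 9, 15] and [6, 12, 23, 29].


Compare heads, take smaller each step.
Merged: [6, 7, 9, 12, 15, 23, 29]


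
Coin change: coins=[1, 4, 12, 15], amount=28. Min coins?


dp[0]=0; dp[i]=1+min(dp[i-c] for c in coins)
...dp[23]=3, dp[24]=2, dp[25]=3, dp[26]=4, dp[27]=2, dp[28]=3
Minimum coins for 28 = 3


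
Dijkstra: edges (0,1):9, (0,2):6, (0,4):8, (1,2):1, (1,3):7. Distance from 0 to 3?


Dijkstra from 0:
Distances: {0: 0, 1: 7, 2: 6, 3: 14, 4: 8}
Shortest distance to 3 = 14, path = [0, 2, 1, 3]


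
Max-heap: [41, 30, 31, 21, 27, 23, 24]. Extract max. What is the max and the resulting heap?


Max = 41
Replace root with last, heapify down
Resulting heap: [31, 30, 24, 21, 27, 23]


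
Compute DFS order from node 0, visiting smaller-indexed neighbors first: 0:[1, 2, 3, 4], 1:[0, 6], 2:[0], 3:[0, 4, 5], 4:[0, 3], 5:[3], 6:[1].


DFS stack-based: start with [0]
Visit order: [0, 1, 6, 2, 3, 4, 5]


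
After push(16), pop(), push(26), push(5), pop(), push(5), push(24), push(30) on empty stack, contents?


push(16) -> [16]
pop() returns 16 -> []
push(26) -> [26]
push(5) -> [26, 5]
pop() returns 5 -> [26]
push(5) -> [26, 5]
push(24) -> [26, 5, 24]
push(30) -> [26, 5, 24, 30]
Final stack (bottom to top): [26, 5, 24, 30]


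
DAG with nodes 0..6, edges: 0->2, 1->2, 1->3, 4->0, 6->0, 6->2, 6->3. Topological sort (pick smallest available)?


Kahn's algorithm, process smallest node first
Order: [1, 4, 5, 6, 0, 2, 3]


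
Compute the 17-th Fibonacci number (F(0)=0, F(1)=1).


F(n)=F(n-1)+F(n-2)
...F(15)=610, F(16)=987, F(17)=1597


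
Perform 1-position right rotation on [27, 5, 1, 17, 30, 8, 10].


Right rotate by 1: [10, 27, 5, 1, 17, 30, 8]


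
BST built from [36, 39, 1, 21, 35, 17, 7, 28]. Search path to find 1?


BST root = 36
Search for 1: compare at each node
Path: [36, 1]


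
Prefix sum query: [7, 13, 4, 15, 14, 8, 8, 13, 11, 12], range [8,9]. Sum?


Prefix sums: [0, 7, 20, 24, 39, 53, 61, 69, 82, 93, 105]
Sum[8..9] = prefix[10] - prefix[8] = 105 - 82 = 23


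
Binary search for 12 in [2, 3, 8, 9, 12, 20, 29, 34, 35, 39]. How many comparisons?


Search for 12:
[0,9] mid=4 arr[4]=12
Total: 1 comparisons


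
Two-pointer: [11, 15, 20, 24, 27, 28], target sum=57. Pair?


Two pointers: lo=0, hi=5
No pair sums to 57


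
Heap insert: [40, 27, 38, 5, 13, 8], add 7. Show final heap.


Append 7: [40, 27, 38, 5, 13, 8, 7]
Bubble up: no swaps needed
Result: [40, 27, 38, 5, 13, 8, 7]


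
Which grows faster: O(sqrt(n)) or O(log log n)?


double-logarithmic grows slower than sublinear
O(log log n) is asymptotically smaller; O(sqrt(n)) grows faster


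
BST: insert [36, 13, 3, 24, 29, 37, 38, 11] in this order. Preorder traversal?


Root = 36; build tree by BST insertion.
Preorder traversal: [36, 13, 3, 11, 24, 29, 37, 38]


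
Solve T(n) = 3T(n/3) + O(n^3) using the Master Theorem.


a=3, b=3, c=3. log_3(3)=1 < c=3. Case 3: O(n^c) = O(n^3)
Complexity: O(n^3)


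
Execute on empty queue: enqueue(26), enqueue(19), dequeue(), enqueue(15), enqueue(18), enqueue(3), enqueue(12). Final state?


enqueue(26) -> [26]
enqueue(19) -> [26, 19]
dequeue() returns 26 -> [19]
enqueue(15) -> [19, 15]
enqueue(18) -> [19, 15, 18]
enqueue(3) -> [19, 15, 18, 3]
enqueue(12) -> [19, 15, 18, 3, 12]
Final queue (front to back): [19, 15, 18, 3, 12]


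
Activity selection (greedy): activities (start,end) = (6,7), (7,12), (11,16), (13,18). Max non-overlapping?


Greedy: pick earliest-ending, then skip overlaps.
Selected (3 activities): [(6, 7), (7, 12), (13, 18)]


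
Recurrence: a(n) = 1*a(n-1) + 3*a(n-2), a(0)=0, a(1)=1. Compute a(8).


Build bottom-up:
...a(6)=40, a(7)=97, a(8)=1*97+3*40=217


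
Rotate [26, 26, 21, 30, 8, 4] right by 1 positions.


Right rotate by 1: [4, 26, 26, 21, 30, 8]


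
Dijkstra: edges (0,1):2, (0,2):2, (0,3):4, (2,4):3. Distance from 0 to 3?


Dijkstra from 0:
Distances: {0: 0, 1: 2, 2: 2, 3: 4, 4: 5}
Shortest distance to 3 = 4, path = [0, 3]


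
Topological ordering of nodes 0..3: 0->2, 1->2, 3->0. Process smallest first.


Kahn's algorithm, process smallest node first
Order: [1, 3, 0, 2]


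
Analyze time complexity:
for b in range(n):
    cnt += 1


Per nesting level: O(n) = O(n)
Complexity: O(n)


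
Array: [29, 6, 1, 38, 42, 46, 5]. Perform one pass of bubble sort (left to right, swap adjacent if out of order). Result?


After one pass: [6, 1, 29, 38, 42, 5, 46]


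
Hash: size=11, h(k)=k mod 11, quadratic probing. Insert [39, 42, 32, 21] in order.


Insertions: 39->slot 6; 42->slot 9; 32->slot 10; 21->slot 0
Table: [21, None, None, None, None, None, 39, None, None, 42, 32]


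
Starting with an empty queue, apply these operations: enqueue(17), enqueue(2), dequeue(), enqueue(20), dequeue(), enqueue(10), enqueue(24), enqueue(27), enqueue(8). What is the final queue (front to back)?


enqueue(17) -> [17]
enqueue(2) -> [17, 2]
dequeue() returns 17 -> [2]
enqueue(20) -> [2, 20]
dequeue() returns 2 -> [20]
enqueue(10) -> [20, 10]
enqueue(24) -> [20, 10, 24]
enqueue(27) -> [20, 10, 24, 27]
enqueue(8) -> [20, 10, 24, 27, 8]
Final queue (front to back): [20, 10, 24, 27, 8]


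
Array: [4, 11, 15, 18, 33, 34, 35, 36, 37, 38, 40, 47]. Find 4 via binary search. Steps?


Search for 4:
[0,11] mid=5 arr[5]=34
[0,4] mid=2 arr[2]=15
[0,1] mid=0 arr[0]=4
Total: 3 comparisons


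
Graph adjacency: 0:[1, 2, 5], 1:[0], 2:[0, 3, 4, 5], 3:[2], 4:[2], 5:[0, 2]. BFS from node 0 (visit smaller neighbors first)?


BFS queue: start with [0]
Visit order: [0, 1, 2, 5, 3, 4]


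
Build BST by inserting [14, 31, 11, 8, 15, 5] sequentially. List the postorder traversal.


Root = 14; build tree by BST insertion.
Postorder traversal: [5, 8, 11, 15, 31, 14]


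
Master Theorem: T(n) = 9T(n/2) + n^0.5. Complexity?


a=9, b=2, c=0.5. log_2(9)=3.170 > c=0.5. Case 1: O(n^log_b(a)) = O(n^3.170)
Complexity: O(n^3.170)


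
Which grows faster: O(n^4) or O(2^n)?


quartic grows slower than exponential
O(n^4) is asymptotically smaller; O(2^n) grows faster


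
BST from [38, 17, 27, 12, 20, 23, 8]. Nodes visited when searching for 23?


BST root = 38
Search for 23: compare at each node
Path: [38, 17, 27, 20, 23]


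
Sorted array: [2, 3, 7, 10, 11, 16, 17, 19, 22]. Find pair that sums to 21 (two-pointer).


Two pointers: lo=0, hi=8
Found pair: (2, 19) summing to 21


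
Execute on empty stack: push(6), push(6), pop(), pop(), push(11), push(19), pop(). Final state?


push(6) -> [6]
push(6) -> [6, 6]
pop() returns 6 -> [6]
pop() returns 6 -> []
push(11) -> [11]
push(19) -> [11, 19]
pop() returns 19 -> [11]
Final stack (bottom to top): [11]


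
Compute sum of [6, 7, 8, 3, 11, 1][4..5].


Prefix sums: [0, 6, 13, 21, 24, 35, 36]
Sum[4..5] = prefix[6] - prefix[4] = 36 - 24 = 12


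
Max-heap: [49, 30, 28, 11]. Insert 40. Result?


Append 40: [49, 30, 28, 11, 40]
Bubble up: swap idx 4(40) with idx 1(30)
Result: [49, 40, 28, 11, 30]


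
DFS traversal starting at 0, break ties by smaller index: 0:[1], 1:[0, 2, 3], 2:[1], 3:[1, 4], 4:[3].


DFS stack-based: start with [0]
Visit order: [0, 1, 2, 3, 4]


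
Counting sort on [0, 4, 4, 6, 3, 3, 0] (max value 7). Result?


Count array: [2, 0, 0, 2, 2, 0, 1, 0]
Reconstruct: [0, 0, 3, 3, 4, 4, 6]


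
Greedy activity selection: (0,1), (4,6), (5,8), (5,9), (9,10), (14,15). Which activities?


Greedy: pick earliest-ending, then skip overlaps.
Selected (4 activities): [(0, 1), (4, 6), (9, 10), (14, 15)]


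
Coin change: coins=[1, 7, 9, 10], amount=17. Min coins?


dp[0]=0; dp[i]=1+min(dp[i-c] for c in coins)
...dp[12]=3, dp[13]=4, dp[14]=2, dp[15]=3, dp[16]=2, dp[17]=2
Minimum coins for 17 = 2


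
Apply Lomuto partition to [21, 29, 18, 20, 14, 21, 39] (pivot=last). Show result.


Elements <= 39 go left of pivot.
Result: [21, 29, 18, 20, 14, 21, 39], pivot at index 6


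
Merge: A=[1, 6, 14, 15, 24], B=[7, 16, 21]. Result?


Compare heads, take smaller each step.
Merged: [1, 6, 7, 14, 15, 16, 21, 24]


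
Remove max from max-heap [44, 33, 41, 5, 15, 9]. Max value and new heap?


Max = 44
Replace root with last, heapify down
Resulting heap: [41, 33, 9, 5, 15]


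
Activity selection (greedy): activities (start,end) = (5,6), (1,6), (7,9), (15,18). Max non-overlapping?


Greedy: pick earliest-ending, then skip overlaps.
Selected (3 activities): [(5, 6), (7, 9), (15, 18)]


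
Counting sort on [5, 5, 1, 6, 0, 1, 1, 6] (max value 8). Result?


Count array: [1, 3, 0, 0, 0, 2, 2, 0, 0]
Reconstruct: [0, 1, 1, 1, 5, 5, 6, 6]


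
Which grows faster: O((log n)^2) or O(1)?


constant grows slower than polylogarithmic
O(1) is asymptotically smaller; O((log n)^2) grows faster


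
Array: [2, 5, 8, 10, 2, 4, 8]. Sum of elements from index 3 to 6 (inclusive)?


Prefix sums: [0, 2, 7, 15, 25, 27, 31, 39]
Sum[3..6] = prefix[7] - prefix[3] = 39 - 15 = 24


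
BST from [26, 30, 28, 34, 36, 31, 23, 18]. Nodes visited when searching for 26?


BST root = 26
Search for 26: compare at each node
Path: [26]


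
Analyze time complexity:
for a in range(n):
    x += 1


Per nesting level: O(n) = O(n)
Complexity: O(n)


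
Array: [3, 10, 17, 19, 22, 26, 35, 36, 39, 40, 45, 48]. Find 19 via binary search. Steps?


Search for 19:
[0,11] mid=5 arr[5]=26
[0,4] mid=2 arr[2]=17
[3,4] mid=3 arr[3]=19
Total: 3 comparisons


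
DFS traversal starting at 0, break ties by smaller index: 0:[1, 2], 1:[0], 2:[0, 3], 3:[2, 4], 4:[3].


DFS stack-based: start with [0]
Visit order: [0, 1, 2, 3, 4]


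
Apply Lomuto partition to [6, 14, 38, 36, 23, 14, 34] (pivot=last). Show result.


Elements <= 34 go left of pivot.
Result: [6, 14, 23, 14, 34, 36, 38], pivot at index 4


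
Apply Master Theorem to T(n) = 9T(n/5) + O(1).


a=9, b=5, c=0. log_5(9)=1.365 > c=0. Case 1: O(n^log_b(a)) = O(n^1.365)
Complexity: O(n^1.365)


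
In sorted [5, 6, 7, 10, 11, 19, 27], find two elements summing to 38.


Two pointers: lo=0, hi=6
Found pair: (11, 27) summing to 38


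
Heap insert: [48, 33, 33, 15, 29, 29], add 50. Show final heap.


Append 50: [48, 33, 33, 15, 29, 29, 50]
Bubble up: swap idx 6(50) with idx 2(33); swap idx 2(50) with idx 0(48)
Result: [50, 33, 48, 15, 29, 29, 33]


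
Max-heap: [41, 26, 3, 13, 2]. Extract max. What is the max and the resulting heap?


Max = 41
Replace root with last, heapify down
Resulting heap: [26, 13, 3, 2]


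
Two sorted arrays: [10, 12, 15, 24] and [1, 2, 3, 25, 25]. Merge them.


Compare heads, take smaller each step.
Merged: [1, 2, 3, 10, 12, 15, 24, 25, 25]


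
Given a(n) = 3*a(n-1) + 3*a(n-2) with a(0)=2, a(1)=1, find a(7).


Build bottom-up:
...a(5)=441, a(6)=1674, a(7)=3*1674+3*441=6345


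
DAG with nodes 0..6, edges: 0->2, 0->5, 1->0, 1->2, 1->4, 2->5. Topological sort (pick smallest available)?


Kahn's algorithm, process smallest node first
Order: [1, 0, 2, 3, 4, 5, 6]


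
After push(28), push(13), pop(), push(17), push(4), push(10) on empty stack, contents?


push(28) -> [28]
push(13) -> [28, 13]
pop() returns 13 -> [28]
push(17) -> [28, 17]
push(4) -> [28, 17, 4]
push(10) -> [28, 17, 4, 10]
Final stack (bottom to top): [28, 17, 4, 10]


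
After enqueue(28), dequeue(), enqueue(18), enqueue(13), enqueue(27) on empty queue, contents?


enqueue(28) -> [28]
dequeue() returns 28 -> []
enqueue(18) -> [18]
enqueue(13) -> [18, 13]
enqueue(27) -> [18, 13, 27]
Final queue (front to back): [18, 13, 27]


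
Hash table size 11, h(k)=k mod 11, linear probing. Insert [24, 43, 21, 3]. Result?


Insertions: 24->slot 2; 43->slot 10; 21->slot 0; 3->slot 3
Table: [21, None, 24, 3, None, None, None, None, None, None, 43]


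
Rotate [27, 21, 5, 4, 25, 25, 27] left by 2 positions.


Left rotate by 2: [5, 4, 25, 25, 27, 27, 21]


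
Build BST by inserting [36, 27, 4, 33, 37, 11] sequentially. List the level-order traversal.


Root = 36; build tree by BST insertion.
Level-Order traversal: [36, 27, 37, 4, 33, 11]


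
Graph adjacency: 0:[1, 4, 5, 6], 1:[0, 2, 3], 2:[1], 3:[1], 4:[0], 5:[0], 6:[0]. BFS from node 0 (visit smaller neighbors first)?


BFS queue: start with [0]
Visit order: [0, 1, 4, 5, 6, 2, 3]


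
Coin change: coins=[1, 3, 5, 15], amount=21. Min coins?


dp[0]=0; dp[i]=1+min(dp[i-c] for c in coins)
...dp[16]=2, dp[17]=3, dp[18]=2, dp[19]=3, dp[20]=2, dp[21]=3
Minimum coins for 21 = 3


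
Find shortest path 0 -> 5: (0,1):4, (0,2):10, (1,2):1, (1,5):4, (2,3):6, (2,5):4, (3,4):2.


Dijkstra from 0:
Distances: {0: 0, 1: 4, 2: 5, 3: 11, 4: 13, 5: 8}
Shortest distance to 5 = 8, path = [0, 1, 5]


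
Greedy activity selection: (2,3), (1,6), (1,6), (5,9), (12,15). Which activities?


Greedy: pick earliest-ending, then skip overlaps.
Selected (3 activities): [(2, 3), (5, 9), (12, 15)]


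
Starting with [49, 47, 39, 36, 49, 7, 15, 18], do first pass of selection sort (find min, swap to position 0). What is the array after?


After one pass: [7, 47, 39, 36, 49, 49, 15, 18]


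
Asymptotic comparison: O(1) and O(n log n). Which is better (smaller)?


constant grows slower than linearithmic
O(1) is asymptotically smaller; O(n log n) grows faster


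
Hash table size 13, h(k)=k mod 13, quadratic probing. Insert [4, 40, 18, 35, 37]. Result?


Insertions: 4->slot 4; 40->slot 1; 18->slot 5; 35->slot 9; 37->slot 11
Table: [None, 40, None, None, 4, 18, None, None, None, 35, None, 37, None]


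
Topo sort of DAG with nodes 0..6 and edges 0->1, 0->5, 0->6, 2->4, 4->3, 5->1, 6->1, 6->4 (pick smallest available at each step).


Kahn's algorithm, process smallest node first
Order: [0, 2, 5, 6, 1, 4, 3]


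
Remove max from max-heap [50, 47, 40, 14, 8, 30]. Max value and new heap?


Max = 50
Replace root with last, heapify down
Resulting heap: [47, 30, 40, 14, 8]


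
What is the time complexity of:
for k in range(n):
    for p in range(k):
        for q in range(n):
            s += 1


Per nesting level: O(n) * O(n) [triangular over k] * O(n) = O(n^3)
Complexity: O(n^3)


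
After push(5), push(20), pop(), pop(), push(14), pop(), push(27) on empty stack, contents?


push(5) -> [5]
push(20) -> [5, 20]
pop() returns 20 -> [5]
pop() returns 5 -> []
push(14) -> [14]
pop() returns 14 -> []
push(27) -> [27]
Final stack (bottom to top): [27]


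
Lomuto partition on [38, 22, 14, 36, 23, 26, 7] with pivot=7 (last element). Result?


Elements <= 7 go left of pivot.
Result: [7, 22, 14, 36, 23, 26, 38], pivot at index 0


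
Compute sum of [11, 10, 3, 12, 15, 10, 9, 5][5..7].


Prefix sums: [0, 11, 21, 24, 36, 51, 61, 70, 75]
Sum[5..7] = prefix[8] - prefix[5] = 75 - 51 = 24


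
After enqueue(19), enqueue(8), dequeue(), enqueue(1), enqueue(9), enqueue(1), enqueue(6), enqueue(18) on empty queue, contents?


enqueue(19) -> [19]
enqueue(8) -> [19, 8]
dequeue() returns 19 -> [8]
enqueue(1) -> [8, 1]
enqueue(9) -> [8, 1, 9]
enqueue(1) -> [8, 1, 9, 1]
enqueue(6) -> [8, 1, 9, 1, 6]
enqueue(18) -> [8, 1, 9, 1, 6, 18]
Final queue (front to back): [8, 1, 9, 1, 6, 18]


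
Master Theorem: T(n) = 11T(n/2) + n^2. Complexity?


a=11, b=2, c=2. log_2(11)=3.459 > c=2. Case 1: O(n^log_b(a)) = O(n^3.459)
Complexity: O(n^3.459)


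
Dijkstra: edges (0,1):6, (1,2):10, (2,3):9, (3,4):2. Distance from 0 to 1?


Dijkstra from 0:
Distances: {0: 0, 1: 6, 2: 16, 3: 25, 4: 27}
Shortest distance to 1 = 6, path = [0, 1]


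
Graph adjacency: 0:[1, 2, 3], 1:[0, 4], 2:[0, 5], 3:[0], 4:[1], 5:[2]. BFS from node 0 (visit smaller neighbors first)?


BFS queue: start with [0]
Visit order: [0, 1, 2, 3, 4, 5]


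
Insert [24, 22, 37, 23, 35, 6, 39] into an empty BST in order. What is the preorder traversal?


Root = 24; build tree by BST insertion.
Preorder traversal: [24, 22, 6, 23, 37, 35, 39]


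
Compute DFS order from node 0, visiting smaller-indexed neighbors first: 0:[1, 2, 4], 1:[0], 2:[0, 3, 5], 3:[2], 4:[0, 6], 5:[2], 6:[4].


DFS stack-based: start with [0]
Visit order: [0, 1, 2, 3, 5, 4, 6]


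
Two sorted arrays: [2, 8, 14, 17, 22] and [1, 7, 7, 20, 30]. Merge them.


Compare heads, take smaller each step.
Merged: [1, 2, 7, 7, 8, 14, 17, 20, 22, 30]


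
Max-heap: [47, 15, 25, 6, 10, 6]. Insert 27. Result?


Append 27: [47, 15, 25, 6, 10, 6, 27]
Bubble up: swap idx 6(27) with idx 2(25)
Result: [47, 15, 27, 6, 10, 6, 25]


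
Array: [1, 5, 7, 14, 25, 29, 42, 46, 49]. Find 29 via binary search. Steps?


Search for 29:
[0,8] mid=4 arr[4]=25
[5,8] mid=6 arr[6]=42
[5,5] mid=5 arr[5]=29
Total: 3 comparisons


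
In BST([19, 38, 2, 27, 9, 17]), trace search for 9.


BST root = 19
Search for 9: compare at each node
Path: [19, 2, 9]


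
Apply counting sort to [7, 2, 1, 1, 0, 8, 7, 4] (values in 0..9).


Count array: [1, 2, 1, 0, 1, 0, 0, 2, 1, 0]
Reconstruct: [0, 1, 1, 2, 4, 7, 7, 8]


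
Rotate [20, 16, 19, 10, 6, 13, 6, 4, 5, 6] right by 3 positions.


Right rotate by 3: [4, 5, 6, 20, 16, 19, 10, 6, 13, 6]


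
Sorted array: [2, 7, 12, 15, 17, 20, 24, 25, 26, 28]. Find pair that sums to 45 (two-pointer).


Two pointers: lo=0, hi=9
Found pair: (17, 28) summing to 45


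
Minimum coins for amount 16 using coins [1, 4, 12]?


dp[0]=0; dp[i]=1+min(dp[i-c] for c in coins)
...dp[11]=5, dp[12]=1, dp[13]=2, dp[14]=3, dp[15]=4, dp[16]=2
Minimum coins for 16 = 2


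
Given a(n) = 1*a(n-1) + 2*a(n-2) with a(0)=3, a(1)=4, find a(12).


Build bottom-up:
...a(10)=2390, a(11)=4778, a(12)=1*4778+2*2390=9558


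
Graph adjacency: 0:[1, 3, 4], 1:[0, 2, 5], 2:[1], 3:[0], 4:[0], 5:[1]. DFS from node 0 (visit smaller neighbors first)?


DFS stack-based: start with [0]
Visit order: [0, 1, 2, 5, 3, 4]


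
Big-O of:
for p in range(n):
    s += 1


Per nesting level: O(n) = O(n)
Complexity: O(n)


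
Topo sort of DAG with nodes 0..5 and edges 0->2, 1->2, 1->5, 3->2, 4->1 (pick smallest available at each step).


Kahn's algorithm, process smallest node first
Order: [0, 3, 4, 1, 2, 5]


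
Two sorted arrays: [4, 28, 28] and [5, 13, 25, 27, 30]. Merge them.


Compare heads, take smaller each step.
Merged: [4, 5, 13, 25, 27, 28, 28, 30]


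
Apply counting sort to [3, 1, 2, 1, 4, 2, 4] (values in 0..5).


Count array: [0, 2, 2, 1, 2, 0]
Reconstruct: [1, 1, 2, 2, 3, 4, 4]


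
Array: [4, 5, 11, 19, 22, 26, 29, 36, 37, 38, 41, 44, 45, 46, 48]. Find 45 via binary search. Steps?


Search for 45:
[0,14] mid=7 arr[7]=36
[8,14] mid=11 arr[11]=44
[12,14] mid=13 arr[13]=46
[12,12] mid=12 arr[12]=45
Total: 4 comparisons


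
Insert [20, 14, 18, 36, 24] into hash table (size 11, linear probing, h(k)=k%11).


Insertions: 20->slot 9; 14->slot 3; 18->slot 7; 36->slot 4; 24->slot 2
Table: [None, None, 24, 14, 36, None, None, 18, None, 20, None]


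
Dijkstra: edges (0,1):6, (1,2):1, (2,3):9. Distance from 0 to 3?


Dijkstra from 0:
Distances: {0: 0, 1: 6, 2: 7, 3: 16}
Shortest distance to 3 = 16, path = [0, 1, 2, 3]


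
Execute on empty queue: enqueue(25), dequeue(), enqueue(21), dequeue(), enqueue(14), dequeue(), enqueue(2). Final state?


enqueue(25) -> [25]
dequeue() returns 25 -> []
enqueue(21) -> [21]
dequeue() returns 21 -> []
enqueue(14) -> [14]
dequeue() returns 14 -> []
enqueue(2) -> [2]
Final queue (front to back): [2]


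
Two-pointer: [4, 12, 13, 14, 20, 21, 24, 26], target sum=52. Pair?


Two pointers: lo=0, hi=7
No pair sums to 52


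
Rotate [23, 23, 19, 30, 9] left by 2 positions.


Left rotate by 2: [19, 30, 9, 23, 23]


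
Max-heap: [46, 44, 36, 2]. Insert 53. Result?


Append 53: [46, 44, 36, 2, 53]
Bubble up: swap idx 4(53) with idx 1(44); swap idx 1(53) with idx 0(46)
Result: [53, 46, 36, 2, 44]


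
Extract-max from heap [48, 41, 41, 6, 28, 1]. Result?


Max = 48
Replace root with last, heapify down
Resulting heap: [41, 28, 41, 6, 1]


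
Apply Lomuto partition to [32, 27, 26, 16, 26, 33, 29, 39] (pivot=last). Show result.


Elements <= 39 go left of pivot.
Result: [32, 27, 26, 16, 26, 33, 29, 39], pivot at index 7


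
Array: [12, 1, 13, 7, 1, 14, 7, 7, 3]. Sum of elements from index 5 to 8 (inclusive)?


Prefix sums: [0, 12, 13, 26, 33, 34, 48, 55, 62, 65]
Sum[5..8] = prefix[9] - prefix[5] = 65 - 34 = 31


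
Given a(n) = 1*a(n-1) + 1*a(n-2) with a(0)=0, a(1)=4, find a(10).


Build bottom-up:
...a(8)=84, a(9)=136, a(10)=1*136+1*84=220


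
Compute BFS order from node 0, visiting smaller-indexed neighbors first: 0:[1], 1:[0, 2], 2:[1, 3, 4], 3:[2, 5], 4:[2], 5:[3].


BFS queue: start with [0]
Visit order: [0, 1, 2, 3, 4, 5]


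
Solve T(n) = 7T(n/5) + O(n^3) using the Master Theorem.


a=7, b=5, c=3. log_5(7)=1.209 < c=3. Case 3: O(n^c) = O(n^3)
Complexity: O(n^3)


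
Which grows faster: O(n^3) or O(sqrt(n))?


sublinear grows slower than cubic
O(sqrt(n)) is asymptotically smaller; O(n^3) grows faster


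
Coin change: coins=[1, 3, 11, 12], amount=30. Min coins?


dp[0]=0; dp[i]=1+min(dp[i-c] for c in coins)
...dp[25]=3, dp[26]=3, dp[27]=3, dp[28]=4, dp[29]=4, dp[30]=4
Minimum coins for 30 = 4


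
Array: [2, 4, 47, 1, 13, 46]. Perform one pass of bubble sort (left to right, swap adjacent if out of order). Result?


After one pass: [2, 4, 1, 13, 46, 47]


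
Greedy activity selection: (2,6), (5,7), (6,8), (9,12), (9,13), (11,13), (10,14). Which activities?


Greedy: pick earliest-ending, then skip overlaps.
Selected (3 activities): [(2, 6), (6, 8), (9, 12)]


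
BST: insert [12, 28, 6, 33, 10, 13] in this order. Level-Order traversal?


Root = 12; build tree by BST insertion.
Level-Order traversal: [12, 6, 28, 10, 13, 33]


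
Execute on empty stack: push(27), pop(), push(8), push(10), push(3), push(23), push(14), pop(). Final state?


push(27) -> [27]
pop() returns 27 -> []
push(8) -> [8]
push(10) -> [8, 10]
push(3) -> [8, 10, 3]
push(23) -> [8, 10, 3, 23]
push(14) -> [8, 10, 3, 23, 14]
pop() returns 14 -> [8, 10, 3, 23]
Final stack (bottom to top): [8, 10, 3, 23]


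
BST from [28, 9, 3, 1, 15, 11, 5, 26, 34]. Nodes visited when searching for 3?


BST root = 28
Search for 3: compare at each node
Path: [28, 9, 3]


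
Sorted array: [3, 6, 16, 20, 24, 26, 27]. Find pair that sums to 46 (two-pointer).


Two pointers: lo=0, hi=6
Found pair: (20, 26) summing to 46


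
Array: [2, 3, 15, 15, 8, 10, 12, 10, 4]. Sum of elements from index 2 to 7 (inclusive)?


Prefix sums: [0, 2, 5, 20, 35, 43, 53, 65, 75, 79]
Sum[2..7] = prefix[8] - prefix[2] = 75 - 5 = 70


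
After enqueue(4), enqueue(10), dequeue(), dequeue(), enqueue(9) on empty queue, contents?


enqueue(4) -> [4]
enqueue(10) -> [4, 10]
dequeue() returns 4 -> [10]
dequeue() returns 10 -> []
enqueue(9) -> [9]
Final queue (front to back): [9]


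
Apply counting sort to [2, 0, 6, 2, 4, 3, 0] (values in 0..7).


Count array: [2, 0, 2, 1, 1, 0, 1, 0]
Reconstruct: [0, 0, 2, 2, 3, 4, 6]


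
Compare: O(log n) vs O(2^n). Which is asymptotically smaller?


logarithmic grows slower than exponential
O(log n) is asymptotically smaller; O(2^n) grows faster


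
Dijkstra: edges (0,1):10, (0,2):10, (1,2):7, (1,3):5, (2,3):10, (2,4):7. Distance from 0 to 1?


Dijkstra from 0:
Distances: {0: 0, 1: 10, 2: 10, 3: 15, 4: 17}
Shortest distance to 1 = 10, path = [0, 1]


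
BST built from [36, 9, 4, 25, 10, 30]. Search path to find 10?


BST root = 36
Search for 10: compare at each node
Path: [36, 9, 25, 10]


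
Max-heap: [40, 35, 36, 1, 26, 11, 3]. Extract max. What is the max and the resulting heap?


Max = 40
Replace root with last, heapify down
Resulting heap: [36, 35, 11, 1, 26, 3]


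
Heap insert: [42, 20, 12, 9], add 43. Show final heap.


Append 43: [42, 20, 12, 9, 43]
Bubble up: swap idx 4(43) with idx 1(20); swap idx 1(43) with idx 0(42)
Result: [43, 42, 12, 9, 20]


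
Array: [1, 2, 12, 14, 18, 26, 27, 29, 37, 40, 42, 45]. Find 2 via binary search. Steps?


Search for 2:
[0,11] mid=5 arr[5]=26
[0,4] mid=2 arr[2]=12
[0,1] mid=0 arr[0]=1
[1,1] mid=1 arr[1]=2
Total: 4 comparisons


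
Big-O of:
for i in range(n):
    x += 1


Per nesting level: O(n) = O(n)
Complexity: O(n)


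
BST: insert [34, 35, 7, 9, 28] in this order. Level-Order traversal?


Root = 34; build tree by BST insertion.
Level-Order traversal: [34, 7, 35, 9, 28]


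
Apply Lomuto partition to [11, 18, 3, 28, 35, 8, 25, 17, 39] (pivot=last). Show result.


Elements <= 39 go left of pivot.
Result: [11, 18, 3, 28, 35, 8, 25, 17, 39], pivot at index 8


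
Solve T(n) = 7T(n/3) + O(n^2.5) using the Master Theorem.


a=7, b=3, c=2.5. log_3(7)=1.771 < c=2.5. Case 3: O(n^c) = O(n^2.500)
Complexity: O(n^2.500)


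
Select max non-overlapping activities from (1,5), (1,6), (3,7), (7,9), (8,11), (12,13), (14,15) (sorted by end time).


Greedy: pick earliest-ending, then skip overlaps.
Selected (4 activities): [(1, 5), (7, 9), (12, 13), (14, 15)]


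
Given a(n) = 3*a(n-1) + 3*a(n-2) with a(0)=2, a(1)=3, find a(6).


Build bottom-up:
...a(4)=207, a(5)=783, a(6)=3*783+3*207=2970


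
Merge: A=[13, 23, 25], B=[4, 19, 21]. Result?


Compare heads, take smaller each step.
Merged: [4, 13, 19, 21, 23, 25]


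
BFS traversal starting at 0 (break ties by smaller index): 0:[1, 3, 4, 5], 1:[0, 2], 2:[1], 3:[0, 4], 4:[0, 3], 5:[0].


BFS queue: start with [0]
Visit order: [0, 1, 3, 4, 5, 2]


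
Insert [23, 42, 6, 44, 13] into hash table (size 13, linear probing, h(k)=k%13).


Insertions: 23->slot 10; 42->slot 3; 6->slot 6; 44->slot 5; 13->slot 0
Table: [13, None, None, 42, None, 44, 6, None, None, None, 23, None, None]


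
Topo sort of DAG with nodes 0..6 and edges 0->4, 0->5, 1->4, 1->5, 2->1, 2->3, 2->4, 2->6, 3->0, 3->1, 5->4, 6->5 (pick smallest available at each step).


Kahn's algorithm, process smallest node first
Order: [2, 3, 0, 1, 6, 5, 4]
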